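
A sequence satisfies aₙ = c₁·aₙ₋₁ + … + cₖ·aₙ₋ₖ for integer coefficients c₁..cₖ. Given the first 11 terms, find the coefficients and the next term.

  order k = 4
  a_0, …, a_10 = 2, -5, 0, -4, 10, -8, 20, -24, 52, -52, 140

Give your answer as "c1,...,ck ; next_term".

1,2,-2,2 ; -116

  a_4 = 1·-4 + 2·0 + -2·-5 + 2·2 = 10
  a_5 = 1·10 + 2·-4 + -2·0 + 2·-5 = -8
  a_6 = 1·-8 + 2·10 + -2·-4 + 2·0 = 20
  a_7 = 1·20 + 2·-8 + -2·10 + 2·-4 = -24
  a_8 = 1·-24 + 2·20 + -2·-8 + 2·10 = 52
  a_9 = 1·52 + 2·-24 + -2·20 + 2·-8 = -52
  a_10 = 1·-52 + 2·52 + -2·-24 + 2·20 = 140
  a_11 = 1·140 + 2·-52 + -2·52 + 2·-24 = -116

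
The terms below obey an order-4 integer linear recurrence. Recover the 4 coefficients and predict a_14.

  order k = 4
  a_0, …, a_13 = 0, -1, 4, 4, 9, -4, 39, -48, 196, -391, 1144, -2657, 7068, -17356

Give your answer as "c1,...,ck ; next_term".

  a_4 = -1·4 + 3·4 + -1·-1 + 3·0 = 9
  a_5 = -1·9 + 3·4 + -1·4 + 3·-1 = -4
  a_6 = -1·-4 + 3·9 + -1·4 + 3·4 = 39
  a_7 = -1·39 + 3·-4 + -1·9 + 3·4 = -48
  a_8 = -1·-48 + 3·39 + -1·-4 + 3·9 = 196
  a_9 = -1·196 + 3·-48 + -1·39 + 3·-4 = -391
  a_10 = -1·-391 + 3·196 + -1·-48 + 3·39 = 1144
  a_11 = -1·1144 + 3·-391 + -1·196 + 3·-48 = -2657
  a_12 = -1·-2657 + 3·1144 + -1·-391 + 3·196 = 7068
  a_13 = -1·7068 + 3·-2657 + -1·1144 + 3·-391 = -17356
  a_14 = -1·-17356 + 3·7068 + -1·-2657 + 3·1144 = 44649

-1,3,-1,3 ; 44649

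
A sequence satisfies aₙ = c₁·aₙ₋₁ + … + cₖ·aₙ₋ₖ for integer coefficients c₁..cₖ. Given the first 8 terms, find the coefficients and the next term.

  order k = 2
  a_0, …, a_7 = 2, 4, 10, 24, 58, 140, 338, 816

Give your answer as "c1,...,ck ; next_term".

  a_2 = 2·4 + 1·2 = 10
  a_3 = 2·10 + 1·4 = 24
  a_4 = 2·24 + 1·10 = 58
  a_5 = 2·58 + 1·24 = 140
  a_6 = 2·140 + 1·58 = 338
  a_7 = 2·338 + 1·140 = 816
  a_8 = 2·816 + 1·338 = 1970

2,1 ; 1970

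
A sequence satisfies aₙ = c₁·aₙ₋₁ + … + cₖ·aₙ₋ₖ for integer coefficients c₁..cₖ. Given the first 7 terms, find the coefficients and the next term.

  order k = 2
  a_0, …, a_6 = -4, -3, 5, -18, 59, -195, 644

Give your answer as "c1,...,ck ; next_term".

  a_2 = -3·-3 + 1·-4 = 5
  a_3 = -3·5 + 1·-3 = -18
  a_4 = -3·-18 + 1·5 = 59
  a_5 = -3·59 + 1·-18 = -195
  a_6 = -3·-195 + 1·59 = 644
  a_7 = -3·644 + 1·-195 = -2127

-3,1 ; -2127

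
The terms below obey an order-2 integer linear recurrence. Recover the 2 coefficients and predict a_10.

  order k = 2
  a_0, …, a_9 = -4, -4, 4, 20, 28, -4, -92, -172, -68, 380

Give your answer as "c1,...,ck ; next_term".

2,-3 ; 964

  a_2 = 2·-4 + -3·-4 = 4
  a_3 = 2·4 + -3·-4 = 20
  a_4 = 2·20 + -3·4 = 28
  a_5 = 2·28 + -3·20 = -4
  a_6 = 2·-4 + -3·28 = -92
  a_7 = 2·-92 + -3·-4 = -172
  a_8 = 2·-172 + -3·-92 = -68
  a_9 = 2·-68 + -3·-172 = 380
  a_10 = 2·380 + -3·-68 = 964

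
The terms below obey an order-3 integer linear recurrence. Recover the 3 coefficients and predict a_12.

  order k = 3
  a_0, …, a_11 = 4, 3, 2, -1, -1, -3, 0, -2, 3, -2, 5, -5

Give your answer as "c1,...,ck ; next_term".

0,1,-1 ; 7

  a_3 = 0·2 + 1·3 + -1·4 = -1
  a_4 = 0·-1 + 1·2 + -1·3 = -1
  a_5 = 0·-1 + 1·-1 + -1·2 = -3
  a_6 = 0·-3 + 1·-1 + -1·-1 = 0
  a_7 = 0·0 + 1·-3 + -1·-1 = -2
  a_8 = 0·-2 + 1·0 + -1·-3 = 3
  a_9 = 0·3 + 1·-2 + -1·0 = -2
  a_10 = 0·-2 + 1·3 + -1·-2 = 5
  a_11 = 0·5 + 1·-2 + -1·3 = -5
  a_12 = 0·-5 + 1·5 + -1·-2 = 7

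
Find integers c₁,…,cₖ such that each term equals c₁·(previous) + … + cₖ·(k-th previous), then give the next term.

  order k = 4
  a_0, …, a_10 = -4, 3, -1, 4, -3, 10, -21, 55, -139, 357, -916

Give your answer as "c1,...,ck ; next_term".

  a_4 = -2·4 + 2·-1 + 1·3 + -1·-4 = -3
  a_5 = -2·-3 + 2·4 + 1·-1 + -1·3 = 10
  a_6 = -2·10 + 2·-3 + 1·4 + -1·-1 = -21
  a_7 = -2·-21 + 2·10 + 1·-3 + -1·4 = 55
  a_8 = -2·55 + 2·-21 + 1·10 + -1·-3 = -139
  a_9 = -2·-139 + 2·55 + 1·-21 + -1·10 = 357
  a_10 = -2·357 + 2·-139 + 1·55 + -1·-21 = -916
  a_11 = -2·-916 + 2·357 + 1·-139 + -1·55 = 2352

-2,2,1,-1 ; 2352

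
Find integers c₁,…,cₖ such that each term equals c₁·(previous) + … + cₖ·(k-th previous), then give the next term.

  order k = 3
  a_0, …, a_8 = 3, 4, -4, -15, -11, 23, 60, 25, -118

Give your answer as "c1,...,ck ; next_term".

  a_3 = 1·-4 + -2·4 + -1·3 = -15
  a_4 = 1·-15 + -2·-4 + -1·4 = -11
  a_5 = 1·-11 + -2·-15 + -1·-4 = 23
  a_6 = 1·23 + -2·-11 + -1·-15 = 60
  a_7 = 1·60 + -2·23 + -1·-11 = 25
  a_8 = 1·25 + -2·60 + -1·23 = -118
  a_9 = 1·-118 + -2·25 + -1·60 = -228

1,-2,-1 ; -228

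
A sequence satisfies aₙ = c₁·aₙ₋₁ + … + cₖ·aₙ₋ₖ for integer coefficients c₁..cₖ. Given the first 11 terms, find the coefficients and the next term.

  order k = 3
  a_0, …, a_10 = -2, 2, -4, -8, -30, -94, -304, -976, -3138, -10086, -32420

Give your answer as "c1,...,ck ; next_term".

  a_3 = 3·-4 + 1·2 + -1·-2 = -8
  a_4 = 3·-8 + 1·-4 + -1·2 = -30
  a_5 = 3·-30 + 1·-8 + -1·-4 = -94
  a_6 = 3·-94 + 1·-30 + -1·-8 = -304
  a_7 = 3·-304 + 1·-94 + -1·-30 = -976
  a_8 = 3·-976 + 1·-304 + -1·-94 = -3138
  a_9 = 3·-3138 + 1·-976 + -1·-304 = -10086
  a_10 = 3·-10086 + 1·-3138 + -1·-976 = -32420
  a_11 = 3·-32420 + 1·-10086 + -1·-3138 = -104208

3,1,-1 ; -104208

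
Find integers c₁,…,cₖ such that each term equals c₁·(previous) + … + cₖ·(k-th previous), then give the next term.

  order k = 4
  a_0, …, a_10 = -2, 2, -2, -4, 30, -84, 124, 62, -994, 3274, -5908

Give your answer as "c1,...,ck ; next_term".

-3,-4,3,-2 ; 1522

  a_4 = -3·-4 + -4·-2 + 3·2 + -2·-2 = 30
  a_5 = -3·30 + -4·-4 + 3·-2 + -2·2 = -84
  a_6 = -3·-84 + -4·30 + 3·-4 + -2·-2 = 124
  a_7 = -3·124 + -4·-84 + 3·30 + -2·-4 = 62
  a_8 = -3·62 + -4·124 + 3·-84 + -2·30 = -994
  a_9 = -3·-994 + -4·62 + 3·124 + -2·-84 = 3274
  a_10 = -3·3274 + -4·-994 + 3·62 + -2·124 = -5908
  a_11 = -3·-5908 + -4·3274 + 3·-994 + -2·62 = 1522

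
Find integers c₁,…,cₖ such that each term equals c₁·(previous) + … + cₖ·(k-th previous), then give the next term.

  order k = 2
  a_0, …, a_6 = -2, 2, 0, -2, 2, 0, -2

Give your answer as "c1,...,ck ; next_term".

  a_2 = -1·2 + -1·-2 = 0
  a_3 = -1·0 + -1·2 = -2
  a_4 = -1·-2 + -1·0 = 2
  a_5 = -1·2 + -1·-2 = 0
  a_6 = -1·0 + -1·2 = -2
  a_7 = -1·-2 + -1·0 = 2

-1,-1 ; 2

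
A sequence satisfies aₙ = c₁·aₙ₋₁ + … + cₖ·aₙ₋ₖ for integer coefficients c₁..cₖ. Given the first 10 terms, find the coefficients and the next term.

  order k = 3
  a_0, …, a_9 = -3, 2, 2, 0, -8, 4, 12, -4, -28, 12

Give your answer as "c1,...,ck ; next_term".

  a_3 = -1·2 + -2·2 + -2·-3 = 0
  a_4 = -1·0 + -2·2 + -2·2 = -8
  a_5 = -1·-8 + -2·0 + -2·2 = 4
  a_6 = -1·4 + -2·-8 + -2·0 = 12
  a_7 = -1·12 + -2·4 + -2·-8 = -4
  a_8 = -1·-4 + -2·12 + -2·4 = -28
  a_9 = -1·-28 + -2·-4 + -2·12 = 12
  a_10 = -1·12 + -2·-28 + -2·-4 = 52

-1,-2,-2 ; 52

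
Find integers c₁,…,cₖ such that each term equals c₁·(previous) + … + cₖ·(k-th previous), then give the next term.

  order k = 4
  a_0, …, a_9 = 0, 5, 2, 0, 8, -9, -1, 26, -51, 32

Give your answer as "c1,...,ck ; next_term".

  a_4 = -1·0 + -1·2 + 2·5 + -1·0 = 8
  a_5 = -1·8 + -1·0 + 2·2 + -1·5 = -9
  a_6 = -1·-9 + -1·8 + 2·0 + -1·2 = -1
  a_7 = -1·-1 + -1·-9 + 2·8 + -1·0 = 26
  a_8 = -1·26 + -1·-1 + 2·-9 + -1·8 = -51
  a_9 = -1·-51 + -1·26 + 2·-1 + -1·-9 = 32
  a_10 = -1·32 + -1·-51 + 2·26 + -1·-1 = 72

-1,-1,2,-1 ; 72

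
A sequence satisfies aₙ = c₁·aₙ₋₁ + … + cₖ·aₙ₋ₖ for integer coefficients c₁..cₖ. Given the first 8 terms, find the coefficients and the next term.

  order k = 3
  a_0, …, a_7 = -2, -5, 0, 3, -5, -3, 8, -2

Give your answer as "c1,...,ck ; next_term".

0,-1,1 ; -11

  a_3 = 0·0 + -1·-5 + 1·-2 = 3
  a_4 = 0·3 + -1·0 + 1·-5 = -5
  a_5 = 0·-5 + -1·3 + 1·0 = -3
  a_6 = 0·-3 + -1·-5 + 1·3 = 8
  a_7 = 0·8 + -1·-3 + 1·-5 = -2
  a_8 = 0·-2 + -1·8 + 1·-3 = -11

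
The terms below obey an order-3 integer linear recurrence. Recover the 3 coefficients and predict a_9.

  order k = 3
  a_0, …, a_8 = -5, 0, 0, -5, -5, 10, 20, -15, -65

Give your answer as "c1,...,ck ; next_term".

  a_3 = 1·0 + -3·0 + 1·-5 = -5
  a_4 = 1·-5 + -3·0 + 1·0 = -5
  a_5 = 1·-5 + -3·-5 + 1·0 = 10
  a_6 = 1·10 + -3·-5 + 1·-5 = 20
  a_7 = 1·20 + -3·10 + 1·-5 = -15
  a_8 = 1·-15 + -3·20 + 1·10 = -65
  a_9 = 1·-65 + -3·-15 + 1·20 = 0

1,-3,1 ; 0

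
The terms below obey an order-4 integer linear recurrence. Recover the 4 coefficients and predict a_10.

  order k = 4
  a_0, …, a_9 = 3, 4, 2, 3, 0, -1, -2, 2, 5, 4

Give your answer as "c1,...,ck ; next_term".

1,-1,-1,1 ; -5

  a_4 = 1·3 + -1·2 + -1·4 + 1·3 = 0
  a_5 = 1·0 + -1·3 + -1·2 + 1·4 = -1
  a_6 = 1·-1 + -1·0 + -1·3 + 1·2 = -2
  a_7 = 1·-2 + -1·-1 + -1·0 + 1·3 = 2
  a_8 = 1·2 + -1·-2 + -1·-1 + 1·0 = 5
  a_9 = 1·5 + -1·2 + -1·-2 + 1·-1 = 4
  a_10 = 1·4 + -1·5 + -1·2 + 1·-2 = -5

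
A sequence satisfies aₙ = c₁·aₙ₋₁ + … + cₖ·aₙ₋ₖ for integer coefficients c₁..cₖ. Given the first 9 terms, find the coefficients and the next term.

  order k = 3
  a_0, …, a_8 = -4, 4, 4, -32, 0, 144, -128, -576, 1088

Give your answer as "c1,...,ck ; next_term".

  a_3 = 0·4 + -4·4 + 4·-4 = -32
  a_4 = 0·-32 + -4·4 + 4·4 = 0
  a_5 = 0·0 + -4·-32 + 4·4 = 144
  a_6 = 0·144 + -4·0 + 4·-32 = -128
  a_7 = 0·-128 + -4·144 + 4·0 = -576
  a_8 = 0·-576 + -4·-128 + 4·144 = 1088
  a_9 = 0·1088 + -4·-576 + 4·-128 = 1792

0,-4,4 ; 1792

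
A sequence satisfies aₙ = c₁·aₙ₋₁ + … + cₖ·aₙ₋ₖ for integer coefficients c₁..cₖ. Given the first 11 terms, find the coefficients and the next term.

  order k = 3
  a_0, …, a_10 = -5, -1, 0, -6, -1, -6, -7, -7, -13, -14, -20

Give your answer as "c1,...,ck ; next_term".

0,1,1 ; -27

  a_3 = 0·0 + 1·-1 + 1·-5 = -6
  a_4 = 0·-6 + 1·0 + 1·-1 = -1
  a_5 = 0·-1 + 1·-6 + 1·0 = -6
  a_6 = 0·-6 + 1·-1 + 1·-6 = -7
  a_7 = 0·-7 + 1·-6 + 1·-1 = -7
  a_8 = 0·-7 + 1·-7 + 1·-6 = -13
  a_9 = 0·-13 + 1·-7 + 1·-7 = -14
  a_10 = 0·-14 + 1·-13 + 1·-7 = -20
  a_11 = 0·-20 + 1·-14 + 1·-13 = -27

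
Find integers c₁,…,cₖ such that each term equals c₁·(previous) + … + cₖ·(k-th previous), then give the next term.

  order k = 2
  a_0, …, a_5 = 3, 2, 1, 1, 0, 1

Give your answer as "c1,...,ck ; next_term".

  a_2 = -1·2 + 1·3 = 1
  a_3 = -1·1 + 1·2 = 1
  a_4 = -1·1 + 1·1 = 0
  a_5 = -1·0 + 1·1 = 1
  a_6 = -1·1 + 1·0 = -1

-1,1 ; -1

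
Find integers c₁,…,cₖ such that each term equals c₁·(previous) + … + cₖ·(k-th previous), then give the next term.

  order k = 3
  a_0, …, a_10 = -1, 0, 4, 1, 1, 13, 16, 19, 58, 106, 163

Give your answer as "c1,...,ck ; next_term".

  a_3 = 1·4 + 0·0 + 3·-1 = 1
  a_4 = 1·1 + 0·4 + 3·0 = 1
  a_5 = 1·1 + 0·1 + 3·4 = 13
  a_6 = 1·13 + 0·1 + 3·1 = 16
  a_7 = 1·16 + 0·13 + 3·1 = 19
  a_8 = 1·19 + 0·16 + 3·13 = 58
  a_9 = 1·58 + 0·19 + 3·16 = 106
  a_10 = 1·106 + 0·58 + 3·19 = 163
  a_11 = 1·163 + 0·106 + 3·58 = 337

1,0,3 ; 337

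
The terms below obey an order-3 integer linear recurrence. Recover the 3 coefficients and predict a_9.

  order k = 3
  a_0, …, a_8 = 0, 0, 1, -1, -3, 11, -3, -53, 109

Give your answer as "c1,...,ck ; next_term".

-1,-4,4 ; 91

  a_3 = -1·1 + -4·0 + 4·0 = -1
  a_4 = -1·-1 + -4·1 + 4·0 = -3
  a_5 = -1·-3 + -4·-1 + 4·1 = 11
  a_6 = -1·11 + -4·-3 + 4·-1 = -3
  a_7 = -1·-3 + -4·11 + 4·-3 = -53
  a_8 = -1·-53 + -4·-3 + 4·11 = 109
  a_9 = -1·109 + -4·-53 + 4·-3 = 91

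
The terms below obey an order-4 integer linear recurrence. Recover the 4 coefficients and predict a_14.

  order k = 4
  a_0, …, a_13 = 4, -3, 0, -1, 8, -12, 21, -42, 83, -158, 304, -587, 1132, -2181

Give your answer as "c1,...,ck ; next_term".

-1,1,-1,1 ; 4204

  a_4 = -1·-1 + 1·0 + -1·-3 + 1·4 = 8
  a_5 = -1·8 + 1·-1 + -1·0 + 1·-3 = -12
  a_6 = -1·-12 + 1·8 + -1·-1 + 1·0 = 21
  a_7 = -1·21 + 1·-12 + -1·8 + 1·-1 = -42
  a_8 = -1·-42 + 1·21 + -1·-12 + 1·8 = 83
  a_9 = -1·83 + 1·-42 + -1·21 + 1·-12 = -158
  a_10 = -1·-158 + 1·83 + -1·-42 + 1·21 = 304
  a_11 = -1·304 + 1·-158 + -1·83 + 1·-42 = -587
  a_12 = -1·-587 + 1·304 + -1·-158 + 1·83 = 1132
  a_13 = -1·1132 + 1·-587 + -1·304 + 1·-158 = -2181
  a_14 = -1·-2181 + 1·1132 + -1·-587 + 1·304 = 4204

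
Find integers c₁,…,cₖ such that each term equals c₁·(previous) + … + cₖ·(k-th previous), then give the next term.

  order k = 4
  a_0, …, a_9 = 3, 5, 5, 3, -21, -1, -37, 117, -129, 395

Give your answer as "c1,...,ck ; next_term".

  a_4 = -1·3 + 1·5 + -4·5 + -1·3 = -21
  a_5 = -1·-21 + 1·3 + -4·5 + -1·5 = -1
  a_6 = -1·-1 + 1·-21 + -4·3 + -1·5 = -37
  a_7 = -1·-37 + 1·-1 + -4·-21 + -1·3 = 117
  a_8 = -1·117 + 1·-37 + -4·-1 + -1·-21 = -129
  a_9 = -1·-129 + 1·117 + -4·-37 + -1·-1 = 395
  a_10 = -1·395 + 1·-129 + -4·117 + -1·-37 = -955

-1,1,-4,-1 ; -955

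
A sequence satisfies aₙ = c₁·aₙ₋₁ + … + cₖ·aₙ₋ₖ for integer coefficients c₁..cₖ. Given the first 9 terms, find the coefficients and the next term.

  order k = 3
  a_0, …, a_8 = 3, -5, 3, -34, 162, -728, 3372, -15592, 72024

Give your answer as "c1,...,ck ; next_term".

  a_3 = -4·3 + 2·-5 + -4·3 = -34
  a_4 = -4·-34 + 2·3 + -4·-5 = 162
  a_5 = -4·162 + 2·-34 + -4·3 = -728
  a_6 = -4·-728 + 2·162 + -4·-34 = 3372
  a_7 = -4·3372 + 2·-728 + -4·162 = -15592
  a_8 = -4·-15592 + 2·3372 + -4·-728 = 72024
  a_9 = -4·72024 + 2·-15592 + -4·3372 = -332768

-4,2,-4 ; -332768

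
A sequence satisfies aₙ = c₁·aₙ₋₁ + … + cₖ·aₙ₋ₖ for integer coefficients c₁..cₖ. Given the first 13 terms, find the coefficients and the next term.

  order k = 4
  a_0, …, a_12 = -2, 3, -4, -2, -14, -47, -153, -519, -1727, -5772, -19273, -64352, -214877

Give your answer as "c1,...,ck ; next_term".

  a_4 = 3·-2 + 2·-4 + -2·3 + -3·-2 = -14
  a_5 = 3·-14 + 2·-2 + -2·-4 + -3·3 = -47
  a_6 = 3·-47 + 2·-14 + -2·-2 + -3·-4 = -153
  a_7 = 3·-153 + 2·-47 + -2·-14 + -3·-2 = -519
  a_8 = 3·-519 + 2·-153 + -2·-47 + -3·-14 = -1727
  a_9 = 3·-1727 + 2·-519 + -2·-153 + -3·-47 = -5772
  a_10 = 3·-5772 + 2·-1727 + -2·-519 + -3·-153 = -19273
  a_11 = 3·-19273 + 2·-5772 + -2·-1727 + -3·-519 = -64352
  a_12 = 3·-64352 + 2·-19273 + -2·-5772 + -3·-1727 = -214877
  a_13 = 3·-214877 + 2·-64352 + -2·-19273 + -3·-5772 = -717473

3,2,-2,-3 ; -717473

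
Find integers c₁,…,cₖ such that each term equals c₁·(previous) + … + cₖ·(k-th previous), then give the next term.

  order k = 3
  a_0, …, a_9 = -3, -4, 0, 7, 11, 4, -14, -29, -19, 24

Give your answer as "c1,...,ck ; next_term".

1,-1,-1 ; 72

  a_3 = 1·0 + -1·-4 + -1·-3 = 7
  a_4 = 1·7 + -1·0 + -1·-4 = 11
  a_5 = 1·11 + -1·7 + -1·0 = 4
  a_6 = 1·4 + -1·11 + -1·7 = -14
  a_7 = 1·-14 + -1·4 + -1·11 = -29
  a_8 = 1·-29 + -1·-14 + -1·4 = -19
  a_9 = 1·-19 + -1·-29 + -1·-14 = 24
  a_10 = 1·24 + -1·-19 + -1·-29 = 72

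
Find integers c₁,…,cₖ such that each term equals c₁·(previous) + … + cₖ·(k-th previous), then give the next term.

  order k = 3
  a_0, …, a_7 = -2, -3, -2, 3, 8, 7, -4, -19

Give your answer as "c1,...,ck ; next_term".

1,-1,-1 ; -22

  a_3 = 1·-2 + -1·-3 + -1·-2 = 3
  a_4 = 1·3 + -1·-2 + -1·-3 = 8
  a_5 = 1·8 + -1·3 + -1·-2 = 7
  a_6 = 1·7 + -1·8 + -1·3 = -4
  a_7 = 1·-4 + -1·7 + -1·8 = -19
  a_8 = 1·-19 + -1·-4 + -1·7 = -22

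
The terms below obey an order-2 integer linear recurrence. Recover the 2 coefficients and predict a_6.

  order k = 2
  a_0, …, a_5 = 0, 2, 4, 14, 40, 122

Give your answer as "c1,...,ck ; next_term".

  a_2 = 2·2 + 3·0 = 4
  a_3 = 2·4 + 3·2 = 14
  a_4 = 2·14 + 3·4 = 40
  a_5 = 2·40 + 3·14 = 122
  a_6 = 2·122 + 3·40 = 364

2,3 ; 364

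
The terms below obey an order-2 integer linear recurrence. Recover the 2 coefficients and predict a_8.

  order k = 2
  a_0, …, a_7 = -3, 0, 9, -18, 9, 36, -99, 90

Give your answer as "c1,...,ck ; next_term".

  a_2 = -2·0 + -3·-3 = 9
  a_3 = -2·9 + -3·0 = -18
  a_4 = -2·-18 + -3·9 = 9
  a_5 = -2·9 + -3·-18 = 36
  a_6 = -2·36 + -3·9 = -99
  a_7 = -2·-99 + -3·36 = 90
  a_8 = -2·90 + -3·-99 = 117

-2,-3 ; 117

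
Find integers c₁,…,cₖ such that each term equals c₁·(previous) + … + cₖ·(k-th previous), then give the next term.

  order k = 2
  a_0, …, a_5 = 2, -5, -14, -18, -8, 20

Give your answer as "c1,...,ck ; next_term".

2,-2 ; 56

  a_2 = 2·-5 + -2·2 = -14
  a_3 = 2·-14 + -2·-5 = -18
  a_4 = 2·-18 + -2·-14 = -8
  a_5 = 2·-8 + -2·-18 = 20
  a_6 = 2·20 + -2·-8 = 56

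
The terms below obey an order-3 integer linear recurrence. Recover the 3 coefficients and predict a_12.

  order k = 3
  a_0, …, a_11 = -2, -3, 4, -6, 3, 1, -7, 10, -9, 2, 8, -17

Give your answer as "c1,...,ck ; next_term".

-1,0,1 ; 19

  a_3 = -1·4 + 0·-3 + 1·-2 = -6
  a_4 = -1·-6 + 0·4 + 1·-3 = 3
  a_5 = -1·3 + 0·-6 + 1·4 = 1
  a_6 = -1·1 + 0·3 + 1·-6 = -7
  a_7 = -1·-7 + 0·1 + 1·3 = 10
  a_8 = -1·10 + 0·-7 + 1·1 = -9
  a_9 = -1·-9 + 0·10 + 1·-7 = 2
  a_10 = -1·2 + 0·-9 + 1·10 = 8
  a_11 = -1·8 + 0·2 + 1·-9 = -17
  a_12 = -1·-17 + 0·8 + 1·2 = 19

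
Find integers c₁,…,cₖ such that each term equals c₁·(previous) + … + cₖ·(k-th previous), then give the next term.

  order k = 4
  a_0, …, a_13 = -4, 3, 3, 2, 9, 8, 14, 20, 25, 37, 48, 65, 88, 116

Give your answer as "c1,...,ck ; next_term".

1,1,0,-1 ; 156

  a_4 = 1·2 + 1·3 + 0·3 + -1·-4 = 9
  a_5 = 1·9 + 1·2 + 0·3 + -1·3 = 8
  a_6 = 1·8 + 1·9 + 0·2 + -1·3 = 14
  a_7 = 1·14 + 1·8 + 0·9 + -1·2 = 20
  a_8 = 1·20 + 1·14 + 0·8 + -1·9 = 25
  a_9 = 1·25 + 1·20 + 0·14 + -1·8 = 37
  a_10 = 1·37 + 1·25 + 0·20 + -1·14 = 48
  a_11 = 1·48 + 1·37 + 0·25 + -1·20 = 65
  a_12 = 1·65 + 1·48 + 0·37 + -1·25 = 88
  a_13 = 1·88 + 1·65 + 0·48 + -1·37 = 116
  a_14 = 1·116 + 1·88 + 0·65 + -1·48 = 156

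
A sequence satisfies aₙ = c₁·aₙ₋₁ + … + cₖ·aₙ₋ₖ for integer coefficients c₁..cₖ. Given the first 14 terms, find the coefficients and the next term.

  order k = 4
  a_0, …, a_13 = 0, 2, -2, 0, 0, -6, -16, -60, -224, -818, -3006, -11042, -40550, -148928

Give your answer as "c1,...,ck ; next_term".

  a_4 = 3·0 + 2·-2 + 2·2 + -1·0 = 0
  a_5 = 3·0 + 2·0 + 2·-2 + -1·2 = -6
  a_6 = 3·-6 + 2·0 + 2·0 + -1·-2 = -16
  a_7 = 3·-16 + 2·-6 + 2·0 + -1·0 = -60
  a_8 = 3·-60 + 2·-16 + 2·-6 + -1·0 = -224
  a_9 = 3·-224 + 2·-60 + 2·-16 + -1·-6 = -818
  a_10 = 3·-818 + 2·-224 + 2·-60 + -1·-16 = -3006
  a_11 = 3·-3006 + 2·-818 + 2·-224 + -1·-60 = -11042
  a_12 = 3·-11042 + 2·-3006 + 2·-818 + -1·-224 = -40550
  a_13 = 3·-40550 + 2·-11042 + 2·-3006 + -1·-818 = -148928
  a_14 = 3·-148928 + 2·-40550 + 2·-11042 + -1·-3006 = -546962

3,2,2,-1 ; -546962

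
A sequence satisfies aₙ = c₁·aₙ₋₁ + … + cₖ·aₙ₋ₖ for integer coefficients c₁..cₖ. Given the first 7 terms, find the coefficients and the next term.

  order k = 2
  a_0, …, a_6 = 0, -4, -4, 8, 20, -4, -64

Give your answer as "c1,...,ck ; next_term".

1,-3 ; -52

  a_2 = 1·-4 + -3·0 = -4
  a_3 = 1·-4 + -3·-4 = 8
  a_4 = 1·8 + -3·-4 = 20
  a_5 = 1·20 + -3·8 = -4
  a_6 = 1·-4 + -3·20 = -64
  a_7 = 1·-64 + -3·-4 = -52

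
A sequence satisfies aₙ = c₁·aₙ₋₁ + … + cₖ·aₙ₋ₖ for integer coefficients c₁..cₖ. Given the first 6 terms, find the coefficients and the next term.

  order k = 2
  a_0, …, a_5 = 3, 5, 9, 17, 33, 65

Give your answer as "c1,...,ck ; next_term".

3,-2 ; 129

  a_2 = 3·5 + -2·3 = 9
  a_3 = 3·9 + -2·5 = 17
  a_4 = 3·17 + -2·9 = 33
  a_5 = 3·33 + -2·17 = 65
  a_6 = 3·65 + -2·33 = 129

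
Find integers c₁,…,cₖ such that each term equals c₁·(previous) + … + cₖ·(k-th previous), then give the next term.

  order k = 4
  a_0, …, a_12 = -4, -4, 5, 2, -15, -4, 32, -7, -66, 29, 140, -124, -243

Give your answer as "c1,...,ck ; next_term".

-1,-1,-1,3 ; 314

  a_4 = -1·2 + -1·5 + -1·-4 + 3·-4 = -15
  a_5 = -1·-15 + -1·2 + -1·5 + 3·-4 = -4
  a_6 = -1·-4 + -1·-15 + -1·2 + 3·5 = 32
  a_7 = -1·32 + -1·-4 + -1·-15 + 3·2 = -7
  a_8 = -1·-7 + -1·32 + -1·-4 + 3·-15 = -66
  a_9 = -1·-66 + -1·-7 + -1·32 + 3·-4 = 29
  a_10 = -1·29 + -1·-66 + -1·-7 + 3·32 = 140
  a_11 = -1·140 + -1·29 + -1·-66 + 3·-7 = -124
  a_12 = -1·-124 + -1·140 + -1·29 + 3·-66 = -243
  a_13 = -1·-243 + -1·-124 + -1·140 + 3·29 = 314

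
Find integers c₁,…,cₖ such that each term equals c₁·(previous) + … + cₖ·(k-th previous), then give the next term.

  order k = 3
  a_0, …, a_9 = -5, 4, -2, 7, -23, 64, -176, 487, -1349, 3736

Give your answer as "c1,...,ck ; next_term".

-3,-1,-1 ; -10346

  a_3 = -3·-2 + -1·4 + -1·-5 = 7
  a_4 = -3·7 + -1·-2 + -1·4 = -23
  a_5 = -3·-23 + -1·7 + -1·-2 = 64
  a_6 = -3·64 + -1·-23 + -1·7 = -176
  a_7 = -3·-176 + -1·64 + -1·-23 = 487
  a_8 = -3·487 + -1·-176 + -1·64 = -1349
  a_9 = -3·-1349 + -1·487 + -1·-176 = 3736
  a_10 = -3·3736 + -1·-1349 + -1·487 = -10346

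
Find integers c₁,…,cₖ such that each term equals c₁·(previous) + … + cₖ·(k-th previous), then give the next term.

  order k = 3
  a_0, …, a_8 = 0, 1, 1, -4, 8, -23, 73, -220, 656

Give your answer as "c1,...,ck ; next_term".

-3,-1,-3 ; -1967

  a_3 = -3·1 + -1·1 + -3·0 = -4
  a_4 = -3·-4 + -1·1 + -3·1 = 8
  a_5 = -3·8 + -1·-4 + -3·1 = -23
  a_6 = -3·-23 + -1·8 + -3·-4 = 73
  a_7 = -3·73 + -1·-23 + -3·8 = -220
  a_8 = -3·-220 + -1·73 + -3·-23 = 656
  a_9 = -3·656 + -1·-220 + -3·73 = -1967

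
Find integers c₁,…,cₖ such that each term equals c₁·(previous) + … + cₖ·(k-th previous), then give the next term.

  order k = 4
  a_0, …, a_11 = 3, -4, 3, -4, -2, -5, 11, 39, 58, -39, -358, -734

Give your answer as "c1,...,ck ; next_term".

2,-3,-3,1 ; -219

  a_4 = 2·-4 + -3·3 + -3·-4 + 1·3 = -2
  a_5 = 2·-2 + -3·-4 + -3·3 + 1·-4 = -5
  a_6 = 2·-5 + -3·-2 + -3·-4 + 1·3 = 11
  a_7 = 2·11 + -3·-5 + -3·-2 + 1·-4 = 39
  a_8 = 2·39 + -3·11 + -3·-5 + 1·-2 = 58
  a_9 = 2·58 + -3·39 + -3·11 + 1·-5 = -39
  a_10 = 2·-39 + -3·58 + -3·39 + 1·11 = -358
  a_11 = 2·-358 + -3·-39 + -3·58 + 1·39 = -734
  a_12 = 2·-734 + -3·-358 + -3·-39 + 1·58 = -219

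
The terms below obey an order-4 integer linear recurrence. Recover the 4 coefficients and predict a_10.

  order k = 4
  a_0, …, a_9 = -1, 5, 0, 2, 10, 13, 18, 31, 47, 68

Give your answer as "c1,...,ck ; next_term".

  a_4 = 2·2 + -1·0 + 1·5 + -1·-1 = 10
  a_5 = 2·10 + -1·2 + 1·0 + -1·5 = 13
  a_6 = 2·13 + -1·10 + 1·2 + -1·0 = 18
  a_7 = 2·18 + -1·13 + 1·10 + -1·2 = 31
  a_8 = 2·31 + -1·18 + 1·13 + -1·10 = 47
  a_9 = 2·47 + -1·31 + 1·18 + -1·13 = 68
  a_10 = 2·68 + -1·47 + 1·31 + -1·18 = 102

2,-1,1,-1 ; 102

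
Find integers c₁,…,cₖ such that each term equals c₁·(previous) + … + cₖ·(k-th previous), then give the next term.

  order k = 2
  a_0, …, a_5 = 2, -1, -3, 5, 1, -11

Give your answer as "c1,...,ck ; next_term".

  a_2 = -1·-1 + -2·2 = -3
  a_3 = -1·-3 + -2·-1 = 5
  a_4 = -1·5 + -2·-3 = 1
  a_5 = -1·1 + -2·5 = -11
  a_6 = -1·-11 + -2·1 = 9

-1,-2 ; 9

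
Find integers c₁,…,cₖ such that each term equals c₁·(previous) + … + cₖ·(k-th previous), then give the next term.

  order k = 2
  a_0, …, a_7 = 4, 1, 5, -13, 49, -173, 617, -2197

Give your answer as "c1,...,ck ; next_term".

-3,2 ; 7825

  a_2 = -3·1 + 2·4 = 5
  a_3 = -3·5 + 2·1 = -13
  a_4 = -3·-13 + 2·5 = 49
  a_5 = -3·49 + 2·-13 = -173
  a_6 = -3·-173 + 2·49 = 617
  a_7 = -3·617 + 2·-173 = -2197
  a_8 = -3·-2197 + 2·617 = 7825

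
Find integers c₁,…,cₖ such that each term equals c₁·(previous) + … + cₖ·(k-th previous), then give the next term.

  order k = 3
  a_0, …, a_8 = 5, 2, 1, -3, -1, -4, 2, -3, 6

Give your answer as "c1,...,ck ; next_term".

0,1,-1 ; -5

  a_3 = 0·1 + 1·2 + -1·5 = -3
  a_4 = 0·-3 + 1·1 + -1·2 = -1
  a_5 = 0·-1 + 1·-3 + -1·1 = -4
  a_6 = 0·-4 + 1·-1 + -1·-3 = 2
  a_7 = 0·2 + 1·-4 + -1·-1 = -3
  a_8 = 0·-3 + 1·2 + -1·-4 = 6
  a_9 = 0·6 + 1·-3 + -1·2 = -5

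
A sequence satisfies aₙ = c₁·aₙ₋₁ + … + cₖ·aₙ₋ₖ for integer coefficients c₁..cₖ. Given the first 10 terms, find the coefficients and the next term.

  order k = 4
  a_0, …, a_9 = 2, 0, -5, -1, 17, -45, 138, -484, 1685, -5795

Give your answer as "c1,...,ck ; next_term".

  a_4 = -4·-1 + -3·-5 + -4·0 + -1·2 = 17
  a_5 = -4·17 + -3·-1 + -4·-5 + -1·0 = -45
  a_6 = -4·-45 + -3·17 + -4·-1 + -1·-5 = 138
  a_7 = -4·138 + -3·-45 + -4·17 + -1·-1 = -484
  a_8 = -4·-484 + -3·138 + -4·-45 + -1·17 = 1685
  a_9 = -4·1685 + -3·-484 + -4·138 + -1·-45 = -5795
  a_10 = -4·-5795 + -3·1685 + -4·-484 + -1·138 = 19923

-4,-3,-4,-1 ; 19923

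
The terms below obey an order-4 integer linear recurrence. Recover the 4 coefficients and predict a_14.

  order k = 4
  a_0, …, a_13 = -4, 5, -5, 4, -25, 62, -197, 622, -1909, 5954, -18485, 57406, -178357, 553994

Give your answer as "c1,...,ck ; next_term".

  a_4 = -2·4 + 3·-5 + -2·5 + -2·-4 = -25
  a_5 = -2·-25 + 3·4 + -2·-5 + -2·5 = 62
  a_6 = -2·62 + 3·-25 + -2·4 + -2·-5 = -197
  a_7 = -2·-197 + 3·62 + -2·-25 + -2·4 = 622
  a_8 = -2·622 + 3·-197 + -2·62 + -2·-25 = -1909
  a_9 = -2·-1909 + 3·622 + -2·-197 + -2·62 = 5954
  a_10 = -2·5954 + 3·-1909 + -2·622 + -2·-197 = -18485
  a_11 = -2·-18485 + 3·5954 + -2·-1909 + -2·622 = 57406
  a_12 = -2·57406 + 3·-18485 + -2·5954 + -2·-1909 = -178357
  a_13 = -2·-178357 + 3·57406 + -2·-18485 + -2·5954 = 553994
  a_14 = -2·553994 + 3·-178357 + -2·57406 + -2·-18485 = -1720901

-2,3,-2,-2 ; -1720901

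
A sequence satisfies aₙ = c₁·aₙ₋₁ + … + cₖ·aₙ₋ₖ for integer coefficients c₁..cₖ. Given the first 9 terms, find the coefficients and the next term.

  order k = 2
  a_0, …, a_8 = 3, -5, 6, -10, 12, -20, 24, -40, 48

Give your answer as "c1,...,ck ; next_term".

0,2 ; -80

  a_2 = 0·-5 + 2·3 = 6
  a_3 = 0·6 + 2·-5 = -10
  a_4 = 0·-10 + 2·6 = 12
  a_5 = 0·12 + 2·-10 = -20
  a_6 = 0·-20 + 2·12 = 24
  a_7 = 0·24 + 2·-20 = -40
  a_8 = 0·-40 + 2·24 = 48
  a_9 = 0·48 + 2·-40 = -80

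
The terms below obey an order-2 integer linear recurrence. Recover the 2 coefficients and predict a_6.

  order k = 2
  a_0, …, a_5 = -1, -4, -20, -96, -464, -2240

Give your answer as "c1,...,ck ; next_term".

  a_2 = 4·-4 + 4·-1 = -20
  a_3 = 4·-20 + 4·-4 = -96
  a_4 = 4·-96 + 4·-20 = -464
  a_5 = 4·-464 + 4·-96 = -2240
  a_6 = 4·-2240 + 4·-464 = -10816

4,4 ; -10816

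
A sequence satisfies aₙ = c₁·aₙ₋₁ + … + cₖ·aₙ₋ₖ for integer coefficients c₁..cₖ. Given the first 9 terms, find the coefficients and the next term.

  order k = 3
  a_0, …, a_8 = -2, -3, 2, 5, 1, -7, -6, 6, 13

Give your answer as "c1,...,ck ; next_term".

  a_3 = 0·2 + -1·-3 + -1·-2 = 5
  a_4 = 0·5 + -1·2 + -1·-3 = 1
  a_5 = 0·1 + -1·5 + -1·2 = -7
  a_6 = 0·-7 + -1·1 + -1·5 = -6
  a_7 = 0·-6 + -1·-7 + -1·1 = 6
  a_8 = 0·6 + -1·-6 + -1·-7 = 13
  a_9 = 0·13 + -1·6 + -1·-6 = 0

0,-1,-1 ; 0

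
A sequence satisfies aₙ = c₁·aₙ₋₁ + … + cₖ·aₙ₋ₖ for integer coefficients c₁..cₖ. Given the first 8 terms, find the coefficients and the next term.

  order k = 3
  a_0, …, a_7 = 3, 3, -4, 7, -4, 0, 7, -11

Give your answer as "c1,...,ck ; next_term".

-1,0,1 ; 11

  a_3 = -1·-4 + 0·3 + 1·3 = 7
  a_4 = -1·7 + 0·-4 + 1·3 = -4
  a_5 = -1·-4 + 0·7 + 1·-4 = 0
  a_6 = -1·0 + 0·-4 + 1·7 = 7
  a_7 = -1·7 + 0·0 + 1·-4 = -11
  a_8 = -1·-11 + 0·7 + 1·0 = 11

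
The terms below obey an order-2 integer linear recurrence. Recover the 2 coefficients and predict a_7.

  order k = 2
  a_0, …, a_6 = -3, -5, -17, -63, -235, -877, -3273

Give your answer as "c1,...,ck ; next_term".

4,-1 ; -12215

  a_2 = 4·-5 + -1·-3 = -17
  a_3 = 4·-17 + -1·-5 = -63
  a_4 = 4·-63 + -1·-17 = -235
  a_5 = 4·-235 + -1·-63 = -877
  a_6 = 4·-877 + -1·-235 = -3273
  a_7 = 4·-3273 + -1·-877 = -12215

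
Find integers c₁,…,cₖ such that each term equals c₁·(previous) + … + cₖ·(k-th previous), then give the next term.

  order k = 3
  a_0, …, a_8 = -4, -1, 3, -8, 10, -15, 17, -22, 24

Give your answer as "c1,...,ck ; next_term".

-1,1,1 ; -29

  a_3 = -1·3 + 1·-1 + 1·-4 = -8
  a_4 = -1·-8 + 1·3 + 1·-1 = 10
  a_5 = -1·10 + 1·-8 + 1·3 = -15
  a_6 = -1·-15 + 1·10 + 1·-8 = 17
  a_7 = -1·17 + 1·-15 + 1·10 = -22
  a_8 = -1·-22 + 1·17 + 1·-15 = 24
  a_9 = -1·24 + 1·-22 + 1·17 = -29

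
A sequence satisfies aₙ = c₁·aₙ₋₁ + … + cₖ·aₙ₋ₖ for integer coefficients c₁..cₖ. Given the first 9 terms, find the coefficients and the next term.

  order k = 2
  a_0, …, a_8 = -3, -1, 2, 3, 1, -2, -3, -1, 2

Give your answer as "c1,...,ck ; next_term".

  a_2 = 1·-1 + -1·-3 = 2
  a_3 = 1·2 + -1·-1 = 3
  a_4 = 1·3 + -1·2 = 1
  a_5 = 1·1 + -1·3 = -2
  a_6 = 1·-2 + -1·1 = -3
  a_7 = 1·-3 + -1·-2 = -1
  a_8 = 1·-1 + -1·-3 = 2
  a_9 = 1·2 + -1·-1 = 3

1,-1 ; 3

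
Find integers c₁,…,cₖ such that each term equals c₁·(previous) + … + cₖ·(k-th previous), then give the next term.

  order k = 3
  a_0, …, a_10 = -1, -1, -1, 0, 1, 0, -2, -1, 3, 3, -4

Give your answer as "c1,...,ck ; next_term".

  a_3 = 1·-1 + -2·-1 + 1·-1 = 0
  a_4 = 1·0 + -2·-1 + 1·-1 = 1
  a_5 = 1·1 + -2·0 + 1·-1 = 0
  a_6 = 1·0 + -2·1 + 1·0 = -2
  a_7 = 1·-2 + -2·0 + 1·1 = -1
  a_8 = 1·-1 + -2·-2 + 1·0 = 3
  a_9 = 1·3 + -2·-1 + 1·-2 = 3
  a_10 = 1·3 + -2·3 + 1·-1 = -4
  a_11 = 1·-4 + -2·3 + 1·3 = -7

1,-2,1 ; -7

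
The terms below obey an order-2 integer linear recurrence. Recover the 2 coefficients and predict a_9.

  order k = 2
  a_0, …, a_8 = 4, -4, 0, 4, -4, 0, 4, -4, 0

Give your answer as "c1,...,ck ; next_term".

-1,-1 ; 4

  a_2 = -1·-4 + -1·4 = 0
  a_3 = -1·0 + -1·-4 = 4
  a_4 = -1·4 + -1·0 = -4
  a_5 = -1·-4 + -1·4 = 0
  a_6 = -1·0 + -1·-4 = 4
  a_7 = -1·4 + -1·0 = -4
  a_8 = -1·-4 + -1·4 = 0
  a_9 = -1·0 + -1·-4 = 4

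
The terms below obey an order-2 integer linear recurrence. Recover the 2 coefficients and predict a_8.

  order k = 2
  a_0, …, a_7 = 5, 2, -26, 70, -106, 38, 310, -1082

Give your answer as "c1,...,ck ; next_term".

-3,-4 ; 2006

  a_2 = -3·2 + -4·5 = -26
  a_3 = -3·-26 + -4·2 = 70
  a_4 = -3·70 + -4·-26 = -106
  a_5 = -3·-106 + -4·70 = 38
  a_6 = -3·38 + -4·-106 = 310
  a_7 = -3·310 + -4·38 = -1082
  a_8 = -3·-1082 + -4·310 = 2006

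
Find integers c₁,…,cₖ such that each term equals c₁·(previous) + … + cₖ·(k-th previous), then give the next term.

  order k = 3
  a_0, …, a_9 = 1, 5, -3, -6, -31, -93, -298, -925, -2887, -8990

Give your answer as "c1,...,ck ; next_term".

  a_3 = 3·-3 + 1·5 + -2·1 = -6
  a_4 = 3·-6 + 1·-3 + -2·5 = -31
  a_5 = 3·-31 + 1·-6 + -2·-3 = -93
  a_6 = 3·-93 + 1·-31 + -2·-6 = -298
  a_7 = 3·-298 + 1·-93 + -2·-31 = -925
  a_8 = 3·-925 + 1·-298 + -2·-93 = -2887
  a_9 = 3·-2887 + 1·-925 + -2·-298 = -8990
  a_10 = 3·-8990 + 1·-2887 + -2·-925 = -28007

3,1,-2 ; -28007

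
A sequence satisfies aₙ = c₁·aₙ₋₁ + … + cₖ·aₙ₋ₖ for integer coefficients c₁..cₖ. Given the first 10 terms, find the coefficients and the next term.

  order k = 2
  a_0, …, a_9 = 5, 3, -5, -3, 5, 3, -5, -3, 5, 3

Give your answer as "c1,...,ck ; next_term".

0,-1 ; -5

  a_2 = 0·3 + -1·5 = -5
  a_3 = 0·-5 + -1·3 = -3
  a_4 = 0·-3 + -1·-5 = 5
  a_5 = 0·5 + -1·-3 = 3
  a_6 = 0·3 + -1·5 = -5
  a_7 = 0·-5 + -1·3 = -3
  a_8 = 0·-3 + -1·-5 = 5
  a_9 = 0·5 + -1·-3 = 3
  a_10 = 0·3 + -1·5 = -5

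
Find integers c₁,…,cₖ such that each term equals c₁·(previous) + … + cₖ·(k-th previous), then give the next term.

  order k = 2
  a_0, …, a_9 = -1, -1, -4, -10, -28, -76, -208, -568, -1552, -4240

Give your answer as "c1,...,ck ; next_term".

  a_2 = 2·-1 + 2·-1 = -4
  a_3 = 2·-4 + 2·-1 = -10
  a_4 = 2·-10 + 2·-4 = -28
  a_5 = 2·-28 + 2·-10 = -76
  a_6 = 2·-76 + 2·-28 = -208
  a_7 = 2·-208 + 2·-76 = -568
  a_8 = 2·-568 + 2·-208 = -1552
  a_9 = 2·-1552 + 2·-568 = -4240
  a_10 = 2·-4240 + 2·-1552 = -11584

2,2 ; -11584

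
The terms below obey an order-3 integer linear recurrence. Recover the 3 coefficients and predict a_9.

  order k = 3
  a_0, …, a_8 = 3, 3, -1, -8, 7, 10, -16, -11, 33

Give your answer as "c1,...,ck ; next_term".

  a_3 = -1·-1 + -2·3 + -1·3 = -8
  a_4 = -1·-8 + -2·-1 + -1·3 = 7
  a_5 = -1·7 + -2·-8 + -1·-1 = 10
  a_6 = -1·10 + -2·7 + -1·-8 = -16
  a_7 = -1·-16 + -2·10 + -1·7 = -11
  a_8 = -1·-11 + -2·-16 + -1·10 = 33
  a_9 = -1·33 + -2·-11 + -1·-16 = 5

-1,-2,-1 ; 5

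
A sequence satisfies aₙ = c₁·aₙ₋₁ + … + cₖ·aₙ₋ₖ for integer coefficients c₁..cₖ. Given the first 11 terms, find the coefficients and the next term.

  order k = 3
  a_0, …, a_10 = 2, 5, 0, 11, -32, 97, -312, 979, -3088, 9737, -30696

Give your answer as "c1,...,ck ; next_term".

-2,3,-2 ; 96779

  a_3 = -2·0 + 3·5 + -2·2 = 11
  a_4 = -2·11 + 3·0 + -2·5 = -32
  a_5 = -2·-32 + 3·11 + -2·0 = 97
  a_6 = -2·97 + 3·-32 + -2·11 = -312
  a_7 = -2·-312 + 3·97 + -2·-32 = 979
  a_8 = -2·979 + 3·-312 + -2·97 = -3088
  a_9 = -2·-3088 + 3·979 + -2·-312 = 9737
  a_10 = -2·9737 + 3·-3088 + -2·979 = -30696
  a_11 = -2·-30696 + 3·9737 + -2·-3088 = 96779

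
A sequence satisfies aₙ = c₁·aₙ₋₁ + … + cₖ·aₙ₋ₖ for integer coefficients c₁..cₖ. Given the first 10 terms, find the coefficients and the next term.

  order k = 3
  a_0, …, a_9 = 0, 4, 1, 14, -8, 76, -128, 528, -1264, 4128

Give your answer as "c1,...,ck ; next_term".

-2,4,4 ; -11200

  a_3 = -2·1 + 4·4 + 4·0 = 14
  a_4 = -2·14 + 4·1 + 4·4 = -8
  a_5 = -2·-8 + 4·14 + 4·1 = 76
  a_6 = -2·76 + 4·-8 + 4·14 = -128
  a_7 = -2·-128 + 4·76 + 4·-8 = 528
  a_8 = -2·528 + 4·-128 + 4·76 = -1264
  a_9 = -2·-1264 + 4·528 + 4·-128 = 4128
  a_10 = -2·4128 + 4·-1264 + 4·528 = -11200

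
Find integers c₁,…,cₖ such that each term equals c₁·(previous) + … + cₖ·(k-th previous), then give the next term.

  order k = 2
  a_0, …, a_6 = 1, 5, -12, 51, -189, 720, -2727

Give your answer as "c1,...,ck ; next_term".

-3,3 ; 10341

  a_2 = -3·5 + 3·1 = -12
  a_3 = -3·-12 + 3·5 = 51
  a_4 = -3·51 + 3·-12 = -189
  a_5 = -3·-189 + 3·51 = 720
  a_6 = -3·720 + 3·-189 = -2727
  a_7 = -3·-2727 + 3·720 = 10341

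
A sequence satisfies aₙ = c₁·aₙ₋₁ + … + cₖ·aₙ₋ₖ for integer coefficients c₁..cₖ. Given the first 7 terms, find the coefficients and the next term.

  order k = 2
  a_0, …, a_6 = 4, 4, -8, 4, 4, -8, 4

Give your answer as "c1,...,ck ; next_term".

  a_2 = -1·4 + -1·4 = -8
  a_3 = -1·-8 + -1·4 = 4
  a_4 = -1·4 + -1·-8 = 4
  a_5 = -1·4 + -1·4 = -8
  a_6 = -1·-8 + -1·4 = 4
  a_7 = -1·4 + -1·-8 = 4

-1,-1 ; 4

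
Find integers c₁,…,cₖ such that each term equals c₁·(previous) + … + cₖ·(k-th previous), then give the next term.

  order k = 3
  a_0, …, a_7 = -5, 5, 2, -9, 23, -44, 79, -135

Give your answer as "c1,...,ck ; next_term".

-2,0,1 ; 226

  a_3 = -2·2 + 0·5 + 1·-5 = -9
  a_4 = -2·-9 + 0·2 + 1·5 = 23
  a_5 = -2·23 + 0·-9 + 1·2 = -44
  a_6 = -2·-44 + 0·23 + 1·-9 = 79
  a_7 = -2·79 + 0·-44 + 1·23 = -135
  a_8 = -2·-135 + 0·79 + 1·-44 = 226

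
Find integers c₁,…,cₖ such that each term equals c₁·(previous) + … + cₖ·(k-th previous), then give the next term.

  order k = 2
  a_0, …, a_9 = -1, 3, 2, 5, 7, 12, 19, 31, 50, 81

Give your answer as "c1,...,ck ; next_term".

1,1 ; 131

  a_2 = 1·3 + 1·-1 = 2
  a_3 = 1·2 + 1·3 = 5
  a_4 = 1·5 + 1·2 = 7
  a_5 = 1·7 + 1·5 = 12
  a_6 = 1·12 + 1·7 = 19
  a_7 = 1·19 + 1·12 = 31
  a_8 = 1·31 + 1·19 = 50
  a_9 = 1·50 + 1·31 = 81
  a_10 = 1·81 + 1·50 = 131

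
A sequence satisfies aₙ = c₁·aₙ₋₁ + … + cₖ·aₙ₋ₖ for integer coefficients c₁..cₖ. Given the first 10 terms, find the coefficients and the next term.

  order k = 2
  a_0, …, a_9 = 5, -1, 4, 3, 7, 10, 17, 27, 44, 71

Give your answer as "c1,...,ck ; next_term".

  a_2 = 1·-1 + 1·5 = 4
  a_3 = 1·4 + 1·-1 = 3
  a_4 = 1·3 + 1·4 = 7
  a_5 = 1·7 + 1·3 = 10
  a_6 = 1·10 + 1·7 = 17
  a_7 = 1·17 + 1·10 = 27
  a_8 = 1·27 + 1·17 = 44
  a_9 = 1·44 + 1·27 = 71
  a_10 = 1·71 + 1·44 = 115

1,1 ; 115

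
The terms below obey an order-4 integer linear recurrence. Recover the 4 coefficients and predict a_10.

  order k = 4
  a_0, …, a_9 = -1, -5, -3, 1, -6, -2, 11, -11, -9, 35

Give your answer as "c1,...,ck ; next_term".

0,-1,2,-1 ; -24

  a_4 = 0·1 + -1·-3 + 2·-5 + -1·-1 = -6
  a_5 = 0·-6 + -1·1 + 2·-3 + -1·-5 = -2
  a_6 = 0·-2 + -1·-6 + 2·1 + -1·-3 = 11
  a_7 = 0·11 + -1·-2 + 2·-6 + -1·1 = -11
  a_8 = 0·-11 + -1·11 + 2·-2 + -1·-6 = -9
  a_9 = 0·-9 + -1·-11 + 2·11 + -1·-2 = 35
  a_10 = 0·35 + -1·-9 + 2·-11 + -1·11 = -24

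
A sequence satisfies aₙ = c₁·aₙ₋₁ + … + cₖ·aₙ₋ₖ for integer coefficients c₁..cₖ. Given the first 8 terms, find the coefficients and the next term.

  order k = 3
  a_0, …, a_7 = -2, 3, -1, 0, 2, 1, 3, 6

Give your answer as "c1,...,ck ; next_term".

1,1,1 ; 10

  a_3 = 1·-1 + 1·3 + 1·-2 = 0
  a_4 = 1·0 + 1·-1 + 1·3 = 2
  a_5 = 1·2 + 1·0 + 1·-1 = 1
  a_6 = 1·1 + 1·2 + 1·0 = 3
  a_7 = 1·3 + 1·1 + 1·2 = 6
  a_8 = 1·6 + 1·3 + 1·1 = 10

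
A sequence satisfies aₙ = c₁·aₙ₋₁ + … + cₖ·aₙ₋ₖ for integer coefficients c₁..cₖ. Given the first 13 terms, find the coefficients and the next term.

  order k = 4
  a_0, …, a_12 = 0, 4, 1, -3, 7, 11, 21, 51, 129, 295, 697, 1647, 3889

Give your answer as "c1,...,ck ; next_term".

  a_4 = 1·-3 + 2·1 + 2·4 + 2·0 = 7
  a_5 = 1·7 + 2·-3 + 2·1 + 2·4 = 11
  a_6 = 1·11 + 2·7 + 2·-3 + 2·1 = 21
  a_7 = 1·21 + 2·11 + 2·7 + 2·-3 = 51
  a_8 = 1·51 + 2·21 + 2·11 + 2·7 = 129
  a_9 = 1·129 + 2·51 + 2·21 + 2·11 = 295
  a_10 = 1·295 + 2·129 + 2·51 + 2·21 = 697
  a_11 = 1·697 + 2·295 + 2·129 + 2·51 = 1647
  a_12 = 1·1647 + 2·697 + 2·295 + 2·129 = 3889
  a_13 = 1·3889 + 2·1647 + 2·697 + 2·295 = 9167

1,2,2,2 ; 9167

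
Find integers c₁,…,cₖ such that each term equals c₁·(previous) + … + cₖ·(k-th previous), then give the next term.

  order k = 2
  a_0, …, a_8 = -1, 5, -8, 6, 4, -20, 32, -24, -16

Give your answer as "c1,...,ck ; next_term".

  a_2 = -2·5 + -2·-1 = -8
  a_3 = -2·-8 + -2·5 = 6
  a_4 = -2·6 + -2·-8 = 4
  a_5 = -2·4 + -2·6 = -20
  a_6 = -2·-20 + -2·4 = 32
  a_7 = -2·32 + -2·-20 = -24
  a_8 = -2·-24 + -2·32 = -16
  a_9 = -2·-16 + -2·-24 = 80

-2,-2 ; 80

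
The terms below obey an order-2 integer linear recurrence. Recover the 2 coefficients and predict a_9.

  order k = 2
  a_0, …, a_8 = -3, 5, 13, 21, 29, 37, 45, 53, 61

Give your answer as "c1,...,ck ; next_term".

  a_2 = 2·5 + -1·-3 = 13
  a_3 = 2·13 + -1·5 = 21
  a_4 = 2·21 + -1·13 = 29
  a_5 = 2·29 + -1·21 = 37
  a_6 = 2·37 + -1·29 = 45
  a_7 = 2·45 + -1·37 = 53
  a_8 = 2·53 + -1·45 = 61
  a_9 = 2·61 + -1·53 = 69

2,-1 ; 69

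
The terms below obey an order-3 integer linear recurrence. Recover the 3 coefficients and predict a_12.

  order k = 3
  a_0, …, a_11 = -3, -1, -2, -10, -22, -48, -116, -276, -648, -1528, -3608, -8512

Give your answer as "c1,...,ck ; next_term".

  a_3 = 2·-2 + 0·-1 + 2·-3 = -10
  a_4 = 2·-10 + 0·-2 + 2·-1 = -22
  a_5 = 2·-22 + 0·-10 + 2·-2 = -48
  a_6 = 2·-48 + 0·-22 + 2·-10 = -116
  a_7 = 2·-116 + 0·-48 + 2·-22 = -276
  a_8 = 2·-276 + 0·-116 + 2·-48 = -648
  a_9 = 2·-648 + 0·-276 + 2·-116 = -1528
  a_10 = 2·-1528 + 0·-648 + 2·-276 = -3608
  a_11 = 2·-3608 + 0·-1528 + 2·-648 = -8512
  a_12 = 2·-8512 + 0·-3608 + 2·-1528 = -20080

2,0,2 ; -20080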